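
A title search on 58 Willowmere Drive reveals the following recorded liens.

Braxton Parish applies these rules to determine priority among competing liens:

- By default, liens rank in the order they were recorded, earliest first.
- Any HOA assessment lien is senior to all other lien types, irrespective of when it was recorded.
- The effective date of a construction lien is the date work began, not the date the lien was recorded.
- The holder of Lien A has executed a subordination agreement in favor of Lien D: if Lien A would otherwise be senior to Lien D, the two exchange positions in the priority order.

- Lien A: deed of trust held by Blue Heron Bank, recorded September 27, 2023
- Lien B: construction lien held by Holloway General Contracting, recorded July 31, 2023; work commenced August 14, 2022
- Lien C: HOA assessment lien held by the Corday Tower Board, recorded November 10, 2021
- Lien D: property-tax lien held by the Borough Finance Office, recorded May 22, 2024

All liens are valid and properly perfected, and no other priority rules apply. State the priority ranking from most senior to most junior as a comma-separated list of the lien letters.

Effective dates after the stated exceptions: B is treated as recorded August 14, 2022, the work-commencement date.
C, as an HOA assessment lien, has superpriority and ranks first.
Ordering the rest by effective date: B (August 14, 2022), A (September 27, 2023), D (May 22, 2024).
Because A would otherwise rank above D, the subordination swaps them.

C, B, D, A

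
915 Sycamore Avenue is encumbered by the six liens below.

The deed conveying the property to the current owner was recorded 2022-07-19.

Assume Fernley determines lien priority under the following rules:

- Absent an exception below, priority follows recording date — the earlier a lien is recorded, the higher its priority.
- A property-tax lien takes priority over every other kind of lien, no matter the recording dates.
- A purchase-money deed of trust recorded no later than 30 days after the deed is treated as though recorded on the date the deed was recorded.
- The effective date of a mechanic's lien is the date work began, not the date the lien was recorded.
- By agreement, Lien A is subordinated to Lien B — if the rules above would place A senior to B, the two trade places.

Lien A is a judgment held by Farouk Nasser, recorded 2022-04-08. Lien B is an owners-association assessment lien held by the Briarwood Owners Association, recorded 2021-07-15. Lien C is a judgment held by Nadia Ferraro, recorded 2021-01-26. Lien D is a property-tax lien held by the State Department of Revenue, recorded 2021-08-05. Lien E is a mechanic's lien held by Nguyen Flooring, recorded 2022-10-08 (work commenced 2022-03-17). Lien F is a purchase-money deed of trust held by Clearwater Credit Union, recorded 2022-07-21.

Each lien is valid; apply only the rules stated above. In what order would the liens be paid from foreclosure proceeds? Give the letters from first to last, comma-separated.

Effective dates: E is treated as recorded 2022-03-17, the work-commencement date; F relates back to the deed date 2022-07-19.
D, as a property-tax lien, has superpriority and ranks first.
The other liens, earliest effective date first: C (2021-01-26), B (2021-07-15), E (2022-03-17), A (2022-04-08), F (2022-07-19).
Since A is not senior to B, the subordination leaves the order unchanged.

D, C, B, E, A, F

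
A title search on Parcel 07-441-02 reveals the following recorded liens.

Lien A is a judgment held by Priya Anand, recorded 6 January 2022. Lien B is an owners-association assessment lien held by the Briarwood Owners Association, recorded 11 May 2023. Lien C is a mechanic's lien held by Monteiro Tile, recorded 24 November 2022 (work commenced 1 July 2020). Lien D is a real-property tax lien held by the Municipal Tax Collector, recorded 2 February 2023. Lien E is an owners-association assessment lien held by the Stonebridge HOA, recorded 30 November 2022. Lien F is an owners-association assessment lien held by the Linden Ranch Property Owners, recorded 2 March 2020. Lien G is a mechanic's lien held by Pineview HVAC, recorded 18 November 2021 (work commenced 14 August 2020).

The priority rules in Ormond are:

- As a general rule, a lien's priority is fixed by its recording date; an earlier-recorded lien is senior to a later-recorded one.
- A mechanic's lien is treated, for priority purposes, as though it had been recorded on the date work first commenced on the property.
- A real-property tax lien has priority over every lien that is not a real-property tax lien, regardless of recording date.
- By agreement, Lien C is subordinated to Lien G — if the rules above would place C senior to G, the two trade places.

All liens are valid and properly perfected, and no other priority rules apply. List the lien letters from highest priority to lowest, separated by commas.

First, effective dates: C relates back to 1 July 2020 (work commenced); G is treated as recorded 14 August 2020, the work-commencement date.
D is a real-property tax lien, so it outranks all other liens regardless of date.
Ordering the rest by effective date: F (2 March 2020), C (1 July 2020), G (14 August 2020), A (6 January 2022), E (30 November 2022), B (11 May 2023).
Because C would otherwise rank above G, the subordination swaps them.

D, F, G, C, A, E, B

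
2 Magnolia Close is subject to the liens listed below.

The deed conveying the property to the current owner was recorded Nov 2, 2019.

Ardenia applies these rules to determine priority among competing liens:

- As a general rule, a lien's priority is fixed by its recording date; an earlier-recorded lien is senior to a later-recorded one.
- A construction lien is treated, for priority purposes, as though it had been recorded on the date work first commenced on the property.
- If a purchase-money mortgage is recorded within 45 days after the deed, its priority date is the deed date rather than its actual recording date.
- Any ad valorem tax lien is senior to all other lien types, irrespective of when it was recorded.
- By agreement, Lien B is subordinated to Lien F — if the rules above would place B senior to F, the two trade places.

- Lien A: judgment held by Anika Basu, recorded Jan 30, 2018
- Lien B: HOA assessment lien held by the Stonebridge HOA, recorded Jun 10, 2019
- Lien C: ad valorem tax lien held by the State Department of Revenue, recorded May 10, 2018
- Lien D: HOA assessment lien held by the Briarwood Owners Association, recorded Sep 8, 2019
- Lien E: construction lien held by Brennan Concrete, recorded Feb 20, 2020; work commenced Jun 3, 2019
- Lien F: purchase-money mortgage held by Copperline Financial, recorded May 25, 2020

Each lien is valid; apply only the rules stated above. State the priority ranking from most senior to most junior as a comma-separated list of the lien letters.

C, A, E, F, D, B

Effective dates: E relates back to Jun 3, 2019 (work commenced); F missed the 45-day window (205 days after the deed), so its recording date stands.
C is an ad valorem tax lien, so it outranks all other liens regardless of date.
The other liens, earliest effective date first: A (Jan 30, 2018), E (Jun 3, 2019), B (Jun 10, 2019), D (Sep 8, 2019), F (May 25, 2020).
The subordination applies — B was senior to F — so B and F swap.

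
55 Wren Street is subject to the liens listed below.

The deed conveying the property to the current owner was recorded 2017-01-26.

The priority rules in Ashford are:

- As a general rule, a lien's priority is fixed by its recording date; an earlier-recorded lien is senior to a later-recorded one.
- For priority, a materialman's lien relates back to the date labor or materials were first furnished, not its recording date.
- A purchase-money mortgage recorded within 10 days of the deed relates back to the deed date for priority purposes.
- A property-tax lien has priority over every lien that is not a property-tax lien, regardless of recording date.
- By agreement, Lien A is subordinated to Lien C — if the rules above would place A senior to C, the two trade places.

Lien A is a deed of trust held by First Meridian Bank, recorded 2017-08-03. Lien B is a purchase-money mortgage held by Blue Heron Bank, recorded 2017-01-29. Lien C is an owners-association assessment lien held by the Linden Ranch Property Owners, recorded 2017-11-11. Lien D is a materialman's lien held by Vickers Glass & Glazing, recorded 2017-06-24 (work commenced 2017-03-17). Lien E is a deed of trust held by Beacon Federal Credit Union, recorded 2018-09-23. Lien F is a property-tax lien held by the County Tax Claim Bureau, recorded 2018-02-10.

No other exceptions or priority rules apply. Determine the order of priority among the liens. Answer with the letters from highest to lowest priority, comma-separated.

F, B, D, C, A, E

Effective dates: B was recorded within the 10-day window, so its effective date is the deed date 2017-01-26; D's effective date is 2017-03-17, when work began.
F is a property-tax lien, so it outranks all other liens regardless of date.
Among the remaining liens, by effective date: B (2017-01-26), D (2017-03-17), A (2017-08-03), C (2017-11-11), E (2018-09-23).
Because A would otherwise rank above C, the subordination swaps them.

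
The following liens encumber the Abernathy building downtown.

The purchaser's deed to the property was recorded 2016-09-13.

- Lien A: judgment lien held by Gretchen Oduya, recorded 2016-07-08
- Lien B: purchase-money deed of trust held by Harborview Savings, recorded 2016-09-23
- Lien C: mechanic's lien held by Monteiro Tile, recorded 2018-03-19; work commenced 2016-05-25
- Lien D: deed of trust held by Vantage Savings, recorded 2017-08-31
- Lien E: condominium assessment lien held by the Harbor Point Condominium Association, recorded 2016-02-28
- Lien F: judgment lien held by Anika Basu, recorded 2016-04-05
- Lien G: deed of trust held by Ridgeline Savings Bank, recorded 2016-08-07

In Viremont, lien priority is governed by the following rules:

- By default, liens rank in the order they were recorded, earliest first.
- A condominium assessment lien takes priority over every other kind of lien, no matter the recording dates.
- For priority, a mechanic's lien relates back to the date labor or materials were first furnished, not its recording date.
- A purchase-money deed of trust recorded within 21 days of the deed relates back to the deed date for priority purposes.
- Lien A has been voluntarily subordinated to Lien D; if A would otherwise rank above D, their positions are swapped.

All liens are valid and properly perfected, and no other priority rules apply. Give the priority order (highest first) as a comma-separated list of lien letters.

First, effective dates: B's effective date is the deed date, 2016-09-13; C is treated as recorded 2016-05-25, the work-commencement date.
E is a condominium assessment lien, so it outranks all other liens regardless of date.
Ordering the rest by effective date: F (2016-04-05), C (2016-05-25), A (2016-07-08), G (2016-08-07), B (2016-09-13), D (2017-08-31).
A would otherwise be senior to D, so under the subordination agreement A and D exchange positions.

E, F, C, D, G, B, A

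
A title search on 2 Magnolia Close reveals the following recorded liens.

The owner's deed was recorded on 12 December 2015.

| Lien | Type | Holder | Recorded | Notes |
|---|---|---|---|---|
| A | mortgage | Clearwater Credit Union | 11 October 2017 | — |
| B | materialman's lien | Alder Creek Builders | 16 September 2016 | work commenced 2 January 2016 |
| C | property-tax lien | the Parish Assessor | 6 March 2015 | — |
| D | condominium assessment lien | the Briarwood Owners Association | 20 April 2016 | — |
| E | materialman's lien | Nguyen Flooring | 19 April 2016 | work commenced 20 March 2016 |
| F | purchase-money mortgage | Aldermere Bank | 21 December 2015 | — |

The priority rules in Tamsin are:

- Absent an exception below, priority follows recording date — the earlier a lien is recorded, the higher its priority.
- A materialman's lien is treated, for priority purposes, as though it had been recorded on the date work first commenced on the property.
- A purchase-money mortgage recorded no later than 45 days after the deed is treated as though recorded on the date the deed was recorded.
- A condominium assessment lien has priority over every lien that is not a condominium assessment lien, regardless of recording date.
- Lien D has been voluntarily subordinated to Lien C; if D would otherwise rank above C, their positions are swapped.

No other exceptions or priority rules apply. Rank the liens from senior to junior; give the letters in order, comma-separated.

First, effective dates: B's effective date is 2 January 2016, when work began; E relates back to 20 March 2016 (work commenced); F's effective date is the deed date, 12 December 2015.
D, as a condominium assessment lien, has superpriority and ranks first.
Among the remaining liens, by effective date: C (6 March 2015), F (12 December 2015), B (2 January 2016), E (20 March 2016), A (11 October 2017).
Because D would otherwise rank above C, the subordination swaps them.

C, D, F, B, E, A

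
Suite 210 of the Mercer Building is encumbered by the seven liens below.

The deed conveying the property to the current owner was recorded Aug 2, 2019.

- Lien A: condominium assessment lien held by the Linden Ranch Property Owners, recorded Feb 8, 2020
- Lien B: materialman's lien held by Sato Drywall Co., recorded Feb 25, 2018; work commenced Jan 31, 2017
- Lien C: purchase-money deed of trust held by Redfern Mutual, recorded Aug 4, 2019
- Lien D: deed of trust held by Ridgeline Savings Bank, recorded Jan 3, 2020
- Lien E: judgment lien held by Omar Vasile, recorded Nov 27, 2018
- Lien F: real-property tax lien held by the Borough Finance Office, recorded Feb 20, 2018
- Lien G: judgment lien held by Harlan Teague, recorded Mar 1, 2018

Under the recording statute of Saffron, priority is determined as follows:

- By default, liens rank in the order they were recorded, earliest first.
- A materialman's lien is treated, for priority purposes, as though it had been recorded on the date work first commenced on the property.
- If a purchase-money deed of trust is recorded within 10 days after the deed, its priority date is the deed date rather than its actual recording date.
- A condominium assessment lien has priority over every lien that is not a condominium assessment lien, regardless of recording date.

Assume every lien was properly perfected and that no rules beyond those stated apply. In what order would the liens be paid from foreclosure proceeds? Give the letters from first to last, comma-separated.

A, B, F, G, E, C, D

Effective dates after the stated exceptions: B is treated as recorded Jan 31, 2017, the work-commencement date; C's effective date is the deed date, Aug 2, 2019.
As a condominium assessment lien, A is senior to every other lien.
Remaining liens by effective date: B (Jan 31, 2017), F (Feb 20, 2018), G (Mar 1, 2018), E (Nov 27, 2018), C (Aug 2, 2019), D (Jan 3, 2020).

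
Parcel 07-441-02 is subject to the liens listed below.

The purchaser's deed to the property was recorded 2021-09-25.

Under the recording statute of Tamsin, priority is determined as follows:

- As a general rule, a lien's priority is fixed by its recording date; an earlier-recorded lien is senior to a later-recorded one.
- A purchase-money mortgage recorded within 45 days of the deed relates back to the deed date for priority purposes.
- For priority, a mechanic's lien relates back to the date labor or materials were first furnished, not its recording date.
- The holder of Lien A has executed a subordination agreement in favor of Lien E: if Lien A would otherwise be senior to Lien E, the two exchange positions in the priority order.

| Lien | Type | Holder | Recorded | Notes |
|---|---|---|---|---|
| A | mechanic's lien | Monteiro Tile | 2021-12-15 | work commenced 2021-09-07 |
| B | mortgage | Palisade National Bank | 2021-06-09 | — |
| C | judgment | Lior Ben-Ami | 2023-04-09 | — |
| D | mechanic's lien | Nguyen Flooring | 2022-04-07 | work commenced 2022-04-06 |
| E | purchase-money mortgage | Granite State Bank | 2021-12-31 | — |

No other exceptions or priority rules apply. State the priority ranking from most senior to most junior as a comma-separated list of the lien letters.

B, E, A, D, C

Adjusting effective dates: A is treated as recorded 2021-09-07, the work-commencement date; D relates back to 2022-04-06 (work commenced); E was recorded 97 days after the deed, outside the 45-day window, so it keeps its recording date.
By effective date, earliest first: B (2021-06-09), A (2021-09-07), E (2021-12-31), D (2022-04-06), C (2023-04-09).
A would otherwise be senior to E, so under the subordination agreement A and E exchange positions.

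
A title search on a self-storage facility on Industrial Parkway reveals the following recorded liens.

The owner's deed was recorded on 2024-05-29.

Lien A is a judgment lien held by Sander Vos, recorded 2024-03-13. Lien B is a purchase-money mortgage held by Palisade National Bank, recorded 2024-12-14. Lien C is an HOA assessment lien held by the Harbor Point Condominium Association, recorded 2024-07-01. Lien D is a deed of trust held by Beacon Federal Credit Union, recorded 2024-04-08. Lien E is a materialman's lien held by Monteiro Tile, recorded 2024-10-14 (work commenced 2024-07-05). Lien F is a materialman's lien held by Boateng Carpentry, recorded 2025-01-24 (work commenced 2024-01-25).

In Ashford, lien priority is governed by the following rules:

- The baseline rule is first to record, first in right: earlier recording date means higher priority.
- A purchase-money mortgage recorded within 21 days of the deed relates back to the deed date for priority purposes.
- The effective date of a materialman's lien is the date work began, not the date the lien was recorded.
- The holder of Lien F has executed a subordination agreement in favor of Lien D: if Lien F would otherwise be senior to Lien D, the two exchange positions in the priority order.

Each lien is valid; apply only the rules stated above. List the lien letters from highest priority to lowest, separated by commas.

Effective dates after the stated exceptions: B was recorded 199 days after the deed — beyond 21 days — so no relation-back applies; E's effective date is 2024-07-05, when work began; F is treated as recorded 2024-01-25, the work-commencement date.
By effective date, earliest first: F (2024-01-25), A (2024-03-13), D (2024-04-08), C (2024-07-01), E (2024-07-05), B (2024-12-14).
F would otherwise be senior to D, so under the subordination agreement F and D exchange positions.

D, A, F, C, E, B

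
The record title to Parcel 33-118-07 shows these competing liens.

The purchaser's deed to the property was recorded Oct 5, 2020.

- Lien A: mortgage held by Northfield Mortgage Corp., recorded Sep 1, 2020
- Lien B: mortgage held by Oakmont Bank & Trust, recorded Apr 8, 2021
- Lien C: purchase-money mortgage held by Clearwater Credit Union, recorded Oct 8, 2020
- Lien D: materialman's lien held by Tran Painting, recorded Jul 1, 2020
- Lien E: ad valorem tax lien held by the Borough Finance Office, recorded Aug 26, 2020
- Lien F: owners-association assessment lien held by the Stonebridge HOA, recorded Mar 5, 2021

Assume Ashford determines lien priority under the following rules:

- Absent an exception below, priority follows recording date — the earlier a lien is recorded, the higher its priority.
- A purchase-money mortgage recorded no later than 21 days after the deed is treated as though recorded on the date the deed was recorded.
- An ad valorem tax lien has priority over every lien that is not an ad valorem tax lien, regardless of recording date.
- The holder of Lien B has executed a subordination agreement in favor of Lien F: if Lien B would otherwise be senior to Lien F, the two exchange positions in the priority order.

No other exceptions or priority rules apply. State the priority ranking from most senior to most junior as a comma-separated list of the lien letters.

E, D, A, C, F, B

Effective dates: C was recorded within the 21-day window, so its effective date is the deed date Oct 5, 2020.
E is an ad valorem tax lien and takes priority over every other lien.
Among the remaining liens, by effective date: D (Jul 1, 2020), A (Sep 1, 2020), C (Oct 5, 2020), F (Mar 5, 2021), B (Apr 8, 2021).
Since B is not senior to F, the subordination leaves the order unchanged.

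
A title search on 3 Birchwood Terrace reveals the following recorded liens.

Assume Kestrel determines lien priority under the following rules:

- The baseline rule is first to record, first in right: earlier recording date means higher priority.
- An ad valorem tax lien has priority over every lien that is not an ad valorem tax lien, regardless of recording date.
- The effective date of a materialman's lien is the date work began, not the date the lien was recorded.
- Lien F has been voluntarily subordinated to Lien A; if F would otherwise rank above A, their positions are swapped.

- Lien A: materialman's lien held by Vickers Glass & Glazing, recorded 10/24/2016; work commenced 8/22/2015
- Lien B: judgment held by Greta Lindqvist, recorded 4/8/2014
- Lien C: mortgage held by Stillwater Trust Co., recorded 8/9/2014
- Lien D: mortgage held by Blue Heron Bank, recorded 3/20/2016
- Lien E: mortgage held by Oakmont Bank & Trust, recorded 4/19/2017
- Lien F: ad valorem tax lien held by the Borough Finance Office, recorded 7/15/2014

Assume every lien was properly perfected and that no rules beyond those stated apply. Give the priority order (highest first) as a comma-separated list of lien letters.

Effective dates after the stated exceptions: A is treated as recorded 8/22/2015, the work-commencement date.
F is an ad valorem tax lien and takes priority over every other lien.
Among the remaining liens, by effective date: B (4/8/2014), C (8/9/2014), A (8/22/2015), D (3/20/2016), E (4/19/2017).
Because F would otherwise rank above A, the subordination swaps them.

A, B, C, F, D, E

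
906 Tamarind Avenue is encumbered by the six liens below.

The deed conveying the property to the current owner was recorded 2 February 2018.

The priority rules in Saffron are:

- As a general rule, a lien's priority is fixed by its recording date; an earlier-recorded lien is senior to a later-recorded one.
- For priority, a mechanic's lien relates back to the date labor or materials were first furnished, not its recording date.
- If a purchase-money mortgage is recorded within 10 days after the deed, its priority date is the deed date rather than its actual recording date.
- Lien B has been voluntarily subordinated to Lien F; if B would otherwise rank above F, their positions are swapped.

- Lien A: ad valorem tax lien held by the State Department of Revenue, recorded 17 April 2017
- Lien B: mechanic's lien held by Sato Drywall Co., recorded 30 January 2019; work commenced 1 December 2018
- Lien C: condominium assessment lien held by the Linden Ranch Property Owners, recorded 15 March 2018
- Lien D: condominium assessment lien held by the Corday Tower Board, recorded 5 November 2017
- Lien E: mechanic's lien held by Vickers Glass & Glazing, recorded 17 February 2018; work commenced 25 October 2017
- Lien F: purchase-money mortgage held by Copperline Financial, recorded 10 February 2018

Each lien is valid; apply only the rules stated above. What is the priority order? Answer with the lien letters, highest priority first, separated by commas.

Effective dates: B's effective date is 1 December 2018, when work began; E relates back to 25 October 2017 (work commenced); F relates back to the deed date 2 February 2018.
Sorted by effective date: A (17 April 2017), E (25 October 2017), D (5 November 2017), F (2 February 2018), C (15 March 2018), B (1 December 2018).
Since B is not senior to F, the subordination leaves the order unchanged.

A, E, D, F, C, B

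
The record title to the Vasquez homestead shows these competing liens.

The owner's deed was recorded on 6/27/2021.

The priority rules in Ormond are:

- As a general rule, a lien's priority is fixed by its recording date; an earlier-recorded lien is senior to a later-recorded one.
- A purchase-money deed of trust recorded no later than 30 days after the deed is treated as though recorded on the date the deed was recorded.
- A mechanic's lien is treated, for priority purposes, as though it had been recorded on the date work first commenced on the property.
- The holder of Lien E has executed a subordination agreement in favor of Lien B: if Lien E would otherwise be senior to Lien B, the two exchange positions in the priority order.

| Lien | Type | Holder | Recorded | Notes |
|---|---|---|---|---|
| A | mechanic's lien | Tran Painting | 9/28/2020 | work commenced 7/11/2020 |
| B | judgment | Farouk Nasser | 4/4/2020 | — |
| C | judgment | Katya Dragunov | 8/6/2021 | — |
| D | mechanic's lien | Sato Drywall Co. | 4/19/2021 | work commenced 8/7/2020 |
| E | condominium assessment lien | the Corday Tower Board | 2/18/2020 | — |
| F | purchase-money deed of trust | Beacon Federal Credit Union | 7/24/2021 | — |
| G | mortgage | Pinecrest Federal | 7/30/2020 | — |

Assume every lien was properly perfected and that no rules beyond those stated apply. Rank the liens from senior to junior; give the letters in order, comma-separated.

B, E, A, G, D, F, C

Effective dates after the stated exceptions: A relates back to 7/11/2020 (work commenced); D is treated as recorded 8/7/2020, the work-commencement date; F was recorded within the 30-day window, so its effective date is the deed date 6/27/2021.
By effective date: E (2/18/2020), B (4/4/2020), A (7/11/2020), G (7/30/2020), D (8/7/2020), F (6/27/2021), C (8/6/2021).
Because E would otherwise rank above B, the subordination swaps them.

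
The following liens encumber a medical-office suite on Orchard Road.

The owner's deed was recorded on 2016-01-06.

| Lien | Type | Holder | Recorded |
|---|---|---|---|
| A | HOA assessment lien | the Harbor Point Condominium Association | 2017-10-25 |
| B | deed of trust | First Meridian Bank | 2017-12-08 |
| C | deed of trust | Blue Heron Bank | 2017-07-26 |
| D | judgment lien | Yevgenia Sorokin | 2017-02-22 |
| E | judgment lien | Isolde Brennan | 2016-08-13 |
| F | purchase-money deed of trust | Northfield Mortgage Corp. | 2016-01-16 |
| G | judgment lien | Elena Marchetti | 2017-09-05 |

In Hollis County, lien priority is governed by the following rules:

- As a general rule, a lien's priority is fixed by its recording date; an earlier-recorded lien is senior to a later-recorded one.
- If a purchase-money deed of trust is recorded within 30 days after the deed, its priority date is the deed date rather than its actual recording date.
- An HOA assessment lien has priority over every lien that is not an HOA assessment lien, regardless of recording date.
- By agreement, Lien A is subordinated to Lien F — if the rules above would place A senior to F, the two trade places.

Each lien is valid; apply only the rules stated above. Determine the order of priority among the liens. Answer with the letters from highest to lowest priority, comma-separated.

F, A, E, D, C, G, B

Effective dates after the stated exceptions: F's effective date is the deed date, 2016-01-06.
A is an HOA assessment lien, so it outranks all other liens regardless of date.
Remaining liens by effective date: F (2016-01-06), E (2016-08-13), D (2017-02-22), C (2017-07-26), G (2017-09-05), B (2017-12-08).
A would otherwise be senior to F, so under the subordination agreement A and F exchange positions.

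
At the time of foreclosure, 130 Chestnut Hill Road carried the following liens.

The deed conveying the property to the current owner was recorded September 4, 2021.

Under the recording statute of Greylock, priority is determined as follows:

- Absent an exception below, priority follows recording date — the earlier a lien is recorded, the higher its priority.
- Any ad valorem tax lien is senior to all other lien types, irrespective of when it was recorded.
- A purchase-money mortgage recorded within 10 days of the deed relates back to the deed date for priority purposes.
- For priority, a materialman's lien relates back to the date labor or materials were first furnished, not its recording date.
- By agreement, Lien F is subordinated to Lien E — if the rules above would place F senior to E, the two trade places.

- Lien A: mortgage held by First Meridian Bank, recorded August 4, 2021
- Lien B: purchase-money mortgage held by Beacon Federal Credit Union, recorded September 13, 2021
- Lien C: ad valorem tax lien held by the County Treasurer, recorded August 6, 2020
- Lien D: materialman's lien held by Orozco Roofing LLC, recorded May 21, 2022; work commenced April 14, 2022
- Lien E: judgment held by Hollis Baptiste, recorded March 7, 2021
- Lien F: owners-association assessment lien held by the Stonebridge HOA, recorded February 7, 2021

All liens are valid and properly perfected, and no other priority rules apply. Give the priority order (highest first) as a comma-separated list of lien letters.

C, E, F, A, B, D

Adjusting effective dates: B's effective date is the deed date, September 4, 2021; D's effective date is April 14, 2022, when work began.
C is an ad valorem tax lien, so it outranks all other liens regardless of date.
Remaining liens by effective date: F (February 7, 2021), E (March 7, 2021), A (August 4, 2021), B (September 4, 2021), D (April 14, 2022).
F is senior to E before the subordination, so the two trade places.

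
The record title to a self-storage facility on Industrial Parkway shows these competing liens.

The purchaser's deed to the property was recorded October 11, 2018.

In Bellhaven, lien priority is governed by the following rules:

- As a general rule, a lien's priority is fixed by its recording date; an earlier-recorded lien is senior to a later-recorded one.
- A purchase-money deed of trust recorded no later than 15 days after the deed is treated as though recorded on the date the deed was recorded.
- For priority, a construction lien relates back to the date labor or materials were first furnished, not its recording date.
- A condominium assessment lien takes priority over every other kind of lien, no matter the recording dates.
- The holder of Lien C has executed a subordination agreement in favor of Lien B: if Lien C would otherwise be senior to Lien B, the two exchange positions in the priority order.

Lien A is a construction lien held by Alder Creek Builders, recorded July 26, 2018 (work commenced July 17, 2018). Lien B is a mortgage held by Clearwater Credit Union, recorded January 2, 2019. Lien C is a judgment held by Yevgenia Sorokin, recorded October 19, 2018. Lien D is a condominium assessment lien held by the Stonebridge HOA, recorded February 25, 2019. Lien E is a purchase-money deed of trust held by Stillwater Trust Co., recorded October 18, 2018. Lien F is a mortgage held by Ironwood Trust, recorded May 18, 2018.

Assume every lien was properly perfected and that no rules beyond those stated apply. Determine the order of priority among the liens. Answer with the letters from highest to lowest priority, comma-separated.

First, effective dates: A's effective date is July 17, 2018, when work began; E was recorded within the 15-day window, so its effective date is the deed date October 11, 2018.
D is a condominium assessment lien, so it outranks all other liens regardless of date.
Remaining liens by effective date: F (May 18, 2018), A (July 17, 2018), E (October 11, 2018), C (October 19, 2018), B (January 2, 2019).
C is senior to B before the subordination, so the two trade places.

D, F, A, E, B, C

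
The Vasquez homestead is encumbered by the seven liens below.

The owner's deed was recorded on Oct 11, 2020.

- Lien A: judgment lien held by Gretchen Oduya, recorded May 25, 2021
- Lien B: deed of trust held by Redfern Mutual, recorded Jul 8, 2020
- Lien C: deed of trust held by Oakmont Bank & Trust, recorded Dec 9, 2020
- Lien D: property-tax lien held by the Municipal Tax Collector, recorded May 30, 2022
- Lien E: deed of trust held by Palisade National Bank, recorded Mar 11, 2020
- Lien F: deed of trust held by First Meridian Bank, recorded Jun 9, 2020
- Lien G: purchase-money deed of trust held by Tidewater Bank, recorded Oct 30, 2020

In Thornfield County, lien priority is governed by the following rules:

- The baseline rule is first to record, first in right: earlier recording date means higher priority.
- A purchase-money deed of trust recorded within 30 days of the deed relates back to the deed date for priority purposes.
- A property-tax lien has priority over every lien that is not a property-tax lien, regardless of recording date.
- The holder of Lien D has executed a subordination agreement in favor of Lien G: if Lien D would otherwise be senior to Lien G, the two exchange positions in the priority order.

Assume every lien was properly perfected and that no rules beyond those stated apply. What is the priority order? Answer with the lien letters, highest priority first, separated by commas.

G, E, F, B, D, C, A

Effective dates after the stated exceptions: G was recorded within the 30-day window, so its effective date is the deed date Oct 11, 2020.
As a property-tax lien, D is senior to every other lien.
Remaining liens by effective date: E (Mar 11, 2020), F (Jun 9, 2020), B (Jul 8, 2020), G (Oct 11, 2020), C (Dec 9, 2020), A (May 25, 2021).
Because D would otherwise rank above G, the subordination swaps them.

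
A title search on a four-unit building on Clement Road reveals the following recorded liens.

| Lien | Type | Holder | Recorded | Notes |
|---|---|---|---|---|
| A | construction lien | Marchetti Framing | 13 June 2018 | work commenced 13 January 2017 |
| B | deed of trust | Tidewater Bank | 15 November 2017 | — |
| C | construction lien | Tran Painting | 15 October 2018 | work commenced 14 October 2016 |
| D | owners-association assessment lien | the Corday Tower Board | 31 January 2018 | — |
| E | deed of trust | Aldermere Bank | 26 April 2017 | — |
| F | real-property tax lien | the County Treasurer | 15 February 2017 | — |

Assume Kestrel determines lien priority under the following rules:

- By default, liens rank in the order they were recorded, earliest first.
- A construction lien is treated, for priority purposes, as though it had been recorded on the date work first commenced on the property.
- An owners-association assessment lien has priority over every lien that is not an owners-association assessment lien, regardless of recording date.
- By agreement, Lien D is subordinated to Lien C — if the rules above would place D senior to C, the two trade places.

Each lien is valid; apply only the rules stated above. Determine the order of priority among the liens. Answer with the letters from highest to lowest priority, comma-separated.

C, D, A, F, E, B

Adjusting effective dates: A's effective date is 13 January 2017, when work began; C relates back to 14 October 2016 (work commenced).
D is an owners-association assessment lien and takes priority over every other lien.
Among the remaining liens, by effective date: C (14 October 2016), A (13 January 2017), F (15 February 2017), E (26 April 2017), B (15 November 2017).
D is senior to C before the subordination, so the two trade places.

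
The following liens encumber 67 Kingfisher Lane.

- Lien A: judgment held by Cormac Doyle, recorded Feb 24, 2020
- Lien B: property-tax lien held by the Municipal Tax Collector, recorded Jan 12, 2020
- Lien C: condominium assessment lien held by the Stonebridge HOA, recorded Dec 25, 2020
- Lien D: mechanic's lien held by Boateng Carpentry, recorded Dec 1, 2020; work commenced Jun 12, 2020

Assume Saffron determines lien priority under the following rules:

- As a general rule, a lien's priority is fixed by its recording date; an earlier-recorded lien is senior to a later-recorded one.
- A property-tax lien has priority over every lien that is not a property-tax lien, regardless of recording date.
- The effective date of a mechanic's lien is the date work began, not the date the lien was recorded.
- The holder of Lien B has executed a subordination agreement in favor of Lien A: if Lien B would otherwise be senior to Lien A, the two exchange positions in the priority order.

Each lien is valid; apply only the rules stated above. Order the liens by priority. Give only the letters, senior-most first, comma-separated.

A, B, D, C

Adjusting effective dates: D's effective date is Jun 12, 2020, when work began.
B is a property-tax lien and takes priority over every other lien.
Remaining liens by effective date: A (Feb 24, 2020), D (Jun 12, 2020), C (Dec 25, 2020).
The subordination applies — B was senior to A — so B and A swap.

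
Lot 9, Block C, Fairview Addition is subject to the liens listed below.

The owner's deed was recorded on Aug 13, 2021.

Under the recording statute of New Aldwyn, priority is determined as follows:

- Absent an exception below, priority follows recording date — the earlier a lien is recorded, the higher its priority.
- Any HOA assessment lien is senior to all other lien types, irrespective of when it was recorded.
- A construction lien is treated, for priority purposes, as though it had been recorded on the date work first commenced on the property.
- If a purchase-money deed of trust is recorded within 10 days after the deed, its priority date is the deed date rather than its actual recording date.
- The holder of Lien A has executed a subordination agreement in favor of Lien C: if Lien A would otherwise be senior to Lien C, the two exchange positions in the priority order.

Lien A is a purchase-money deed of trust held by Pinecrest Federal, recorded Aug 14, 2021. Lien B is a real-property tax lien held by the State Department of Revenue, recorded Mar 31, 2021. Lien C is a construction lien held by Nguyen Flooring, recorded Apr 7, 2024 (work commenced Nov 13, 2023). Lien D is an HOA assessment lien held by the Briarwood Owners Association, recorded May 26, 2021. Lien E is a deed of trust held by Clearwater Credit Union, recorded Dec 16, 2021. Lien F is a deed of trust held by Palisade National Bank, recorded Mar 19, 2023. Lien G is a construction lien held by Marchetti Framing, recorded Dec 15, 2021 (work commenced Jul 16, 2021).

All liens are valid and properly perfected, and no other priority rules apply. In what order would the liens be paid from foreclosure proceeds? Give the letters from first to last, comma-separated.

First, effective dates: A's effective date is the deed date, Aug 13, 2021; C relates back to Nov 13, 2023 (work commenced); G relates back to Jul 16, 2021 (work commenced).
D is an HOA assessment lien and takes priority over every other lien.
Remaining liens by effective date: B (Mar 31, 2021), G (Jul 16, 2021), A (Aug 13, 2021), E (Dec 16, 2021), F (Mar 19, 2023), C (Nov 13, 2023).
A would otherwise be senior to C, so under the subordination agreement A and C exchange positions.

D, B, G, C, E, F, A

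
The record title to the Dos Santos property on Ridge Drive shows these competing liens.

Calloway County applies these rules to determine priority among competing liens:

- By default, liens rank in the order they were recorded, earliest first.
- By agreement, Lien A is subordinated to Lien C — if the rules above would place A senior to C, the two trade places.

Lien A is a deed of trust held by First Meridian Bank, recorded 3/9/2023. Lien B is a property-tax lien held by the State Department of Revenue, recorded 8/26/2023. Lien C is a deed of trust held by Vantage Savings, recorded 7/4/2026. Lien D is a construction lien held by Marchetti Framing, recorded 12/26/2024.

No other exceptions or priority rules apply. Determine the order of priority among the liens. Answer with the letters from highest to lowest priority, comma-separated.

C, B, D, A

By effective date: A (3/9/2023), B (8/26/2023), D (12/26/2024), C (7/4/2026).
A would otherwise be senior to C, so under the subordination agreement A and C exchange positions.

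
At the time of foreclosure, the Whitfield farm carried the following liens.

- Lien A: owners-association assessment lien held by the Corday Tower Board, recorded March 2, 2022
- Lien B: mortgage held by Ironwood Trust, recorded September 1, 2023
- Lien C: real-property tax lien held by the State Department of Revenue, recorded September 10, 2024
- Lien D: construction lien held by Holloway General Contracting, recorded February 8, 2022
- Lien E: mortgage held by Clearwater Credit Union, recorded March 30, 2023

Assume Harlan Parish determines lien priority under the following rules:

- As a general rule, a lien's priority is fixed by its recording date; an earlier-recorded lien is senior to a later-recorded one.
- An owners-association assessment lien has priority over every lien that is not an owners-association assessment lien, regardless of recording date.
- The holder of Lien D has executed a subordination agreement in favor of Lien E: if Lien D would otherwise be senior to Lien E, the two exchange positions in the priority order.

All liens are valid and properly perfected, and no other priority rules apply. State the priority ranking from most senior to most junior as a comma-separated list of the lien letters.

A, E, D, B, C

A is an owners-association assessment lien, so it outranks all other liens regardless of date.
The other liens, earliest effective date first: D (February 8, 2022), E (March 30, 2023), B (September 1, 2023), C (September 10, 2024).
The subordination applies — D was senior to E — so D and E swap.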